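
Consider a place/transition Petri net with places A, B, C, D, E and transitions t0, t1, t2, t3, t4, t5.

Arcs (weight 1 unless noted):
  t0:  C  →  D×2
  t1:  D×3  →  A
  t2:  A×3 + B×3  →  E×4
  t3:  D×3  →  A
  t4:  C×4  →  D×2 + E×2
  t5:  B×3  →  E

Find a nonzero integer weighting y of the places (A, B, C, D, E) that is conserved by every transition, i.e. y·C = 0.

y = (A:3, B:1, C:2, D:1, E:3)

Incidence matrix C (rows=places, cols=transitions):
       t0   t1   t2   t3   t4   t5
    A   0    1   -3    1    0    0
    B   0    0   -3    0    0   -3
    C  -1    0    0    0   -4    0
    D   2   -3    0   -3    2    0
    E   0    0    4    0    2    1

Candidate y = [3, 1, 2, 1, 3]; check y·C column-wise:
  col t0: 3·0 + 1·0 + 2·-1 + 1·2 + 3·0 = 0
  col t1: 3·1 + 1·0 + 2·0 + 1·-3 + 3·0 = 0
  col t2: 3·-3 + 1·-3 + 2·0 + 1·0 + 3·4 = 0
  col t3: 3·1 + 1·0 + 2·0 + 1·-3 + 3·0 = 0
  col t4: 3·0 + 1·0 + 2·-4 + 1·2 + 3·2 = 0
  col t5: 3·0 + 1·-3 + 2·0 + 1·0 + 3·1 = 0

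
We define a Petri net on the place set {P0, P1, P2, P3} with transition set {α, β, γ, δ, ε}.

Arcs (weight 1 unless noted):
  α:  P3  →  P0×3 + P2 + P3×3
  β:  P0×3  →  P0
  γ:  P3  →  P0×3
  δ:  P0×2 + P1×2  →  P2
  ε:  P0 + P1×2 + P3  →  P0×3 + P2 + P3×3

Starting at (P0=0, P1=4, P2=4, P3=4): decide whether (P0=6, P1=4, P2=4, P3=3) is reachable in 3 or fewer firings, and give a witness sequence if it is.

depth 0: 1 marking
depth 1: 3 markings reached so far
depth 2: 12 markings reached so far
depth 3: 31 markings reached so far
target is not among the 31 markings reachable within 3 steps

NO — not reachable within 3 firings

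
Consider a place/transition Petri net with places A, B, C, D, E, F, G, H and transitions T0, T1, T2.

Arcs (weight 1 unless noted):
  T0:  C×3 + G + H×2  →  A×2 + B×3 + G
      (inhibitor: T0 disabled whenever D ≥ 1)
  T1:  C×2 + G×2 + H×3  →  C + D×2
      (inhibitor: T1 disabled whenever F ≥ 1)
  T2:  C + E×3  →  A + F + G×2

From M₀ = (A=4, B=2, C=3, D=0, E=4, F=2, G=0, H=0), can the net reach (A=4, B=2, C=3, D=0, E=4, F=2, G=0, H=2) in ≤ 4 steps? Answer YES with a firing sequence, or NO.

NO — not reachable within 4 firings

depth 0: 1 marking
depth 1: 2 markings reached so far
depth 2: 2 markings reached so far
(frontier empty at depth 2; search complete)
target is not among the 2 markings reachable within 4 steps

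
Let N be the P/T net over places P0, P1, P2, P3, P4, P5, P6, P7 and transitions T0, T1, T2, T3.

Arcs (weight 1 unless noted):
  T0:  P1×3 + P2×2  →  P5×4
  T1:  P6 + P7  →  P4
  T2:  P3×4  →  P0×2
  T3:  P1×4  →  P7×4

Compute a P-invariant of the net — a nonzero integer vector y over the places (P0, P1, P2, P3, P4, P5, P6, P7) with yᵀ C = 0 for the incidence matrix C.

y = (P0:2, P1:0, P2:0, P3:1, P4:0, P5:0, P6:0, P7:0)

Incidence matrix C (rows=places, cols=transitions):
       T0   T1   T2   T3
   P0   0    0    2    0
   P1  -3    0    0   -4
   P2  -2    0    0    0
   P3   0    0   -4    0
   P4   0    1    0    0
   P5   4    0    0    0
   P6   0   -1    0    0
   P7   0   -1    0    4

Candidate y = [2, 0, 0, 1, 0, 0, 0, 0]; check y·C column-wise:
  col T0: 2·0 + 0·-3 + 0·-2 + 1·0 + 0·4 = 0
  col T1: 2·0 + 1·0 + 0·1 + 0·-1 + 0·-1 = 0
  col T2: 2·2 + 1·-4 = 0
  col T3: 2·0 + 0·-4 + 1·0 + 0·4 = 0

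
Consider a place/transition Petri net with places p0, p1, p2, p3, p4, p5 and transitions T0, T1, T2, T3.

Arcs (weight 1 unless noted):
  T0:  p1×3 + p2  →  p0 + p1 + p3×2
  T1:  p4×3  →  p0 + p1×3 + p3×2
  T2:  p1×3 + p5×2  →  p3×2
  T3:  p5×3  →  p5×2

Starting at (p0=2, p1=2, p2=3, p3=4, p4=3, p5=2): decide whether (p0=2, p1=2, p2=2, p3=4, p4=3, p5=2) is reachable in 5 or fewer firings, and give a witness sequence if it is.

depth 0: 1 marking
depth 1: 2 markings reached so far
depth 2: 4 markings reached so far
depth 3: 6 markings reached so far
depth 4: 6 markings reached so far
(frontier empty at depth 4; search complete)
target is not among the 6 markings reachable within 5 steps

NO — not reachable within 5 firings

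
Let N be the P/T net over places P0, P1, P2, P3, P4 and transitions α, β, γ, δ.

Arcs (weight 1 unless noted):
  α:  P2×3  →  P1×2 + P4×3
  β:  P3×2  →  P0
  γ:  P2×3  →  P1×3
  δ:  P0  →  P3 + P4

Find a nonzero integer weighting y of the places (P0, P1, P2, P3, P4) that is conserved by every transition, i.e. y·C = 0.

y = (P0:2, P1:3, P2:3, P3:1, P4:1)

Incidence matrix C (rows=places, cols=transitions):
        α    β    γ    δ
   P0   0    1    0   -1
   P1   2    0    3    0
   P2  -3    0   -3    0
   P3   0   -2    0    1
   P4   3    0    0    1

Candidate y = [2, 3, 3, 1, 1]; check y·C column-wise:
  col α: 2·0 + 3·2 + 3·-3 + 1·0 + 1·3 = 0
  col β: 2·1 + 3·0 + 3·0 + 1·-2 + 1·0 = 0
  col γ: 2·0 + 3·3 + 3·-3 + 1·0 + 1·0 = 0
  col δ: 2·-1 + 3·0 + 3·0 + 1·1 + 1·1 = 0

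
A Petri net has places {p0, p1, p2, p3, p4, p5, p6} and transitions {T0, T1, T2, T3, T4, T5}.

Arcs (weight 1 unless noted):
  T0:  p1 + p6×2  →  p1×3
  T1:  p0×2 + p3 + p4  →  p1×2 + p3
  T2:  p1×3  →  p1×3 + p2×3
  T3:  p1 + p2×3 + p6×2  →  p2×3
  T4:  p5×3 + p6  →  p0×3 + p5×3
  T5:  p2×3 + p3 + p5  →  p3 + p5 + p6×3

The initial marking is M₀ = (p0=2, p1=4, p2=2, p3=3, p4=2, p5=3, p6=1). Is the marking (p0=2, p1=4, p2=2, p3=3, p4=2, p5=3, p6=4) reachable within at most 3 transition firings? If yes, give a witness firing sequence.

step 1: fire T2:  (p0=2, p1=4, p2=2, p3=3, p4=2, p5=3, p6=1) → (p0=2, p1=4, p2=5, p3=3, p4=2, p5=3, p6=1)
step 2: fire T5:  (p0=2, p1=4, p2=5, p3=3, p4=2, p5=3, p6=1) → (p0=2, p1=4, p2=2, p3=3, p4=2, p5=3, p6=4)

YES — reachable via ⟨T2, T5⟩ (2 firings)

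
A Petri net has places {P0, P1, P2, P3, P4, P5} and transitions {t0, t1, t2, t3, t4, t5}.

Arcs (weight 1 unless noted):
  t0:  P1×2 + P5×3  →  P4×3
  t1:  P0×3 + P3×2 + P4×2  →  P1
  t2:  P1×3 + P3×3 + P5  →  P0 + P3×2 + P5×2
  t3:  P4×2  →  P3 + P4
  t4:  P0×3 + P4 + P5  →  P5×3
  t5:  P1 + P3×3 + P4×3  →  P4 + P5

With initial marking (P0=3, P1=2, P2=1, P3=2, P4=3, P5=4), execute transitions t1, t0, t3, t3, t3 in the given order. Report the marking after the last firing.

step 1: fire t1:  (P0=3, P1=2, P2=1, P3=2, P4=3, P5=4) → (P0=0, P1=3, P2=1, P3=0, P4=1, P5=4)
step 2: fire t0:  (P0=0, P1=3, P2=1, P3=0, P4=1, P5=4) → (P0=0, P1=1, P2=1, P3=0, P4=4, P5=1)
step 3: fire t3:  (P0=0, P1=1, P2=1, P3=0, P4=4, P5=1) → (P0=0, P1=1, P2=1, P3=1, P4=3, P5=1)
step 4: fire t3:  (P0=0, P1=1, P2=1, P3=1, P4=3, P5=1) → (P0=0, P1=1, P2=1, P3=2, P4=2, P5=1)
step 5: fire t3:  (P0=0, P1=1, P2=1, P3=2, P4=2, P5=1) → (P0=0, P1=1, P2=1, P3=3, P4=1, P5=1)

(P0=0, P1=1, P2=1, P3=3, P4=1, P5=1)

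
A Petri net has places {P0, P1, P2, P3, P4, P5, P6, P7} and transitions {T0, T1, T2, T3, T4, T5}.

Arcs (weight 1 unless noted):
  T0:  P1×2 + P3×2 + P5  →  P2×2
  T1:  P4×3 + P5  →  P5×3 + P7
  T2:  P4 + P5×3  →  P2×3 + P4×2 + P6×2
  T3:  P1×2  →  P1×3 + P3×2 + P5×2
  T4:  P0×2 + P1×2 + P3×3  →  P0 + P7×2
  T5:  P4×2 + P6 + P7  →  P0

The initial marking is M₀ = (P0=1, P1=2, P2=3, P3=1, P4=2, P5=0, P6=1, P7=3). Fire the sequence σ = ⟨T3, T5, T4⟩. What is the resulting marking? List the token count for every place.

(P0=1, P1=1, P2=3, P3=0, P4=0, P5=2, P6=0, P7=4)

step 1: fire T3:  (P0=1, P1=2, P2=3, P3=1, P4=2, P5=0, P6=1, P7=3) → (P0=1, P1=3, P2=3, P3=3, P4=2, P5=2, P6=1, P7=3)
step 2: fire T5:  (P0=1, P1=3, P2=3, P3=3, P4=2, P5=2, P6=1, P7=3) → (P0=2, P1=3, P2=3, P3=3, P4=0, P5=2, P6=0, P7=2)
step 3: fire T4:  (P0=2, P1=3, P2=3, P3=3, P4=0, P5=2, P6=0, P7=2) → (P0=1, P1=1, P2=3, P3=0, P4=0, P5=2, P6=0, P7=4)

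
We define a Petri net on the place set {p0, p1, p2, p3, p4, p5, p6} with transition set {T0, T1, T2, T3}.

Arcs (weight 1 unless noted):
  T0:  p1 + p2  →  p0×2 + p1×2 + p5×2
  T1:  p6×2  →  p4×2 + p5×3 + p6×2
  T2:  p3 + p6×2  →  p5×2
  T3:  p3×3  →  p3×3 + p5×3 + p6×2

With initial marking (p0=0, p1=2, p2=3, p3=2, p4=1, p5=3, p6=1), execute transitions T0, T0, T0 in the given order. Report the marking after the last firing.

step 1: fire T0:  (p0=0, p1=2, p2=3, p3=2, p4=1, p5=3, p6=1) → (p0=2, p1=3, p2=2, p3=2, p4=1, p5=5, p6=1)
step 2: fire T0:  (p0=2, p1=3, p2=2, p3=2, p4=1, p5=5, p6=1) → (p0=4, p1=4, p2=1, p3=2, p4=1, p5=7, p6=1)
step 3: fire T0:  (p0=4, p1=4, p2=1, p3=2, p4=1, p5=7, p6=1) → (p0=6, p1=5, p2=0, p3=2, p4=1, p5=9, p6=1)

(p0=6, p1=5, p2=0, p3=2, p4=1, p5=9, p6=1)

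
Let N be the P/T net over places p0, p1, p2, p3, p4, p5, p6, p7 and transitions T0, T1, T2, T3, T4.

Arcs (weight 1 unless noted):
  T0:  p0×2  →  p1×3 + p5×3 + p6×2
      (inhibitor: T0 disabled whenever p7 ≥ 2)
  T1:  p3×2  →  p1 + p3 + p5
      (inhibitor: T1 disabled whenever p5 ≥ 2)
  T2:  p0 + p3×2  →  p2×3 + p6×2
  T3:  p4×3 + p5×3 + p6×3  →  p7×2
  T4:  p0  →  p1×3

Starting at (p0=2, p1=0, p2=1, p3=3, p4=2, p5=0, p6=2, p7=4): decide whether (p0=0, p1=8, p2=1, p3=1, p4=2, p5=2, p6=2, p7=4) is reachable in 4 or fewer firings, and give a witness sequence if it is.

YES — reachable via ⟨T1, T1, T4, T4⟩ (4 firings)

step 1: fire T1:  (p0=2, p1=0, p2=1, p3=3, p4=2, p5=0, p6=2, p7=4) → (p0=2, p1=1, p2=1, p3=2, p4=2, p5=1, p6=2, p7=4)
step 2: fire T1:  (p0=2, p1=1, p2=1, p3=2, p4=2, p5=1, p6=2, p7=4) → (p0=2, p1=2, p2=1, p3=1, p4=2, p5=2, p6=2, p7=4)
step 3: fire T4:  (p0=2, p1=2, p2=1, p3=1, p4=2, p5=2, p6=2, p7=4) → (p0=1, p1=5, p2=1, p3=1, p4=2, p5=2, p6=2, p7=4)
step 4: fire T4:  (p0=1, p1=5, p2=1, p3=1, p4=2, p5=2, p6=2, p7=4) → (p0=0, p1=8, p2=1, p3=1, p4=2, p5=2, p6=2, p7=4)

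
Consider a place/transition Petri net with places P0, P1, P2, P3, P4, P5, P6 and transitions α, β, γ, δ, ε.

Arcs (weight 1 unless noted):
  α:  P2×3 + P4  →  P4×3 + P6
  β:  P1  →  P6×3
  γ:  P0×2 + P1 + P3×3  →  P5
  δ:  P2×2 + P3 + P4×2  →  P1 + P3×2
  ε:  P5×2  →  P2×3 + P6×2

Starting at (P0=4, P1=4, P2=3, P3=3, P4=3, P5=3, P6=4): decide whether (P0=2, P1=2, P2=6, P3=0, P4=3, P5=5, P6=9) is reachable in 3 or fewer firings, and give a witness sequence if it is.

depth 0: 1 marking
depth 1: 6 markings reached so far
depth 2: 16 markings reached so far
depth 3: 31 markings reached so far
target is not among the 31 markings reachable within 3 steps

NO — not reachable within 3 firings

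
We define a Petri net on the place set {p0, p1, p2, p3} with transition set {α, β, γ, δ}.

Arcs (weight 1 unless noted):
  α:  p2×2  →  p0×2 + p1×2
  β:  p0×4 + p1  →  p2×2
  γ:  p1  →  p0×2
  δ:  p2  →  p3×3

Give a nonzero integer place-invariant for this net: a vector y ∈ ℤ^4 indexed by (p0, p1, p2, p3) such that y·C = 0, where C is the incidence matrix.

Incidence matrix C (rows=places, cols=transitions):
        α    β    γ    δ
   p0   2   -4    2    0
   p1   2   -1   -1    0
   p2  -2    2    0   -1
   p3   0    0    0    3

Candidate y = [1, 2, 3, 1]; check y·C column-wise:
  col α: 1·2 + 2·2 + 3·-2 + 1·0 = 0
  col β: 1·-4 + 2·-1 + 3·2 + 1·0 = 0
  col γ: 1·2 + 2·-1 + 3·0 + 1·0 = 0
  col δ: 1·0 + 2·0 + 3·-1 + 1·3 = 0

y = (p0:1, p1:2, p2:3, p3:1)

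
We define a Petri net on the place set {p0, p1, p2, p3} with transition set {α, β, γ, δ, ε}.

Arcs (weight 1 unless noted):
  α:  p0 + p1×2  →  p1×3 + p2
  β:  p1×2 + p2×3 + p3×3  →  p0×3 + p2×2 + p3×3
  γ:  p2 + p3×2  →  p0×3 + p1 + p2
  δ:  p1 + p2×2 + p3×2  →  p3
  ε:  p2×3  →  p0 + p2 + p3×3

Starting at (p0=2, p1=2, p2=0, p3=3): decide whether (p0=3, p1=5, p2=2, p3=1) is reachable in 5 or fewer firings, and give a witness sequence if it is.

step 1: fire α:  (p0=2, p1=2, p2=0, p3=3) → (p0=1, p1=3, p2=1, p3=3)
step 2: fire α:  (p0=1, p1=3, p2=1, p3=3) → (p0=0, p1=4, p2=2, p3=3)
step 3: fire γ:  (p0=0, p1=4, p2=2, p3=3) → (p0=3, p1=5, p2=2, p3=1)

YES — reachable via ⟨α, α, γ⟩ (3 firings)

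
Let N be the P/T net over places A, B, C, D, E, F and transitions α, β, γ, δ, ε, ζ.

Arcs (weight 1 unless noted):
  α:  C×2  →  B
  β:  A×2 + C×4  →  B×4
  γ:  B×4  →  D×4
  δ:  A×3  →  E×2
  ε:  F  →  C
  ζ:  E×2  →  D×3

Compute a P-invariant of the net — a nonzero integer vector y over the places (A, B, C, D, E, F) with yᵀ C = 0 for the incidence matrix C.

y = (A:2, B:2, C:1, D:2, E:3, F:1)

Incidence matrix C (rows=places, cols=transitions):
        α    β    γ    δ    ε    ζ
    A   0   -2    0   -3    0    0
    B   1    4   -4    0    0    0
    C  -2   -4    0    0    1    0
    D   0    0    4    0    0    3
    E   0    0    0    2    0   -2
    F   0    0    0    0   -1    0

Candidate y = [2, 2, 1, 2, 3, 1]; check y·C column-wise:
  col α: 2·0 + 2·1 + 1·-2 + 2·0 + 3·0 + 1·0 = 0
  col β: 2·-2 + 2·4 + 1·-4 + 2·0 + 3·0 + 1·0 = 0
  col γ: 2·0 + 2·-4 + 1·0 + 2·4 + 3·0 + 1·0 = 0
  col δ: 2·-3 + 2·0 + 1·0 + 2·0 + 3·2 + 1·0 = 0
  col ε: 2·0 + 2·0 + 1·1 + 2·0 + 3·0 + 1·-1 = 0
  col ζ: 2·0 + 2·0 + 1·0 + 2·3 + 3·-2 + 1·0 = 0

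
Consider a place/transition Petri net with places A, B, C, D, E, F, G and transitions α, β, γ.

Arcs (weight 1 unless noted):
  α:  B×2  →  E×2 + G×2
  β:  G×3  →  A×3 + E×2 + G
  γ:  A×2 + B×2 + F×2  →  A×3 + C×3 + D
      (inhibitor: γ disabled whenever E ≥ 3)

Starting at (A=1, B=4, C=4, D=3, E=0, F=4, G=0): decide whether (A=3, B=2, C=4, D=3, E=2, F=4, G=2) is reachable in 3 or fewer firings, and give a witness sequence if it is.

NO — not reachable within 3 firings

depth 0: 1 marking
depth 1: 2 markings reached so far
depth 2: 3 markings reached so far
depth 3: 4 markings reached so far
target is not among the 4 markings reachable within 3 steps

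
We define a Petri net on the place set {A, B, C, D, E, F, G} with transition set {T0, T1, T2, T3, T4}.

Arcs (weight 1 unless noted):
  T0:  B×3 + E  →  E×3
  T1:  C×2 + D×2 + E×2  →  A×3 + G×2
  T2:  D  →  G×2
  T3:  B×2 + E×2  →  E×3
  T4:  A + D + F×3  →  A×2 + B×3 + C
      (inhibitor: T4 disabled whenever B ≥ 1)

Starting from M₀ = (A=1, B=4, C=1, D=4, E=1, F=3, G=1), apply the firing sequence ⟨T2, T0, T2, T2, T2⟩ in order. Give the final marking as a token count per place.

step 1: fire T2:  (A=1, B=4, C=1, D=4, E=1, F=3, G=1) → (A=1, B=4, C=1, D=3, E=1, F=3, G=3)
step 2: fire T0:  (A=1, B=4, C=1, D=3, E=1, F=3, G=3) → (A=1, B=1, C=1, D=3, E=3, F=3, G=3)
step 3: fire T2:  (A=1, B=1, C=1, D=3, E=3, F=3, G=3) → (A=1, B=1, C=1, D=2, E=3, F=3, G=5)
step 4: fire T2:  (A=1, B=1, C=1, D=2, E=3, F=3, G=5) → (A=1, B=1, C=1, D=1, E=3, F=3, G=7)
step 5: fire T2:  (A=1, B=1, C=1, D=1, E=3, F=3, G=7) → (A=1, B=1, C=1, D=0, E=3, F=3, G=9)

(A=1, B=1, C=1, D=0, E=3, F=3, G=9)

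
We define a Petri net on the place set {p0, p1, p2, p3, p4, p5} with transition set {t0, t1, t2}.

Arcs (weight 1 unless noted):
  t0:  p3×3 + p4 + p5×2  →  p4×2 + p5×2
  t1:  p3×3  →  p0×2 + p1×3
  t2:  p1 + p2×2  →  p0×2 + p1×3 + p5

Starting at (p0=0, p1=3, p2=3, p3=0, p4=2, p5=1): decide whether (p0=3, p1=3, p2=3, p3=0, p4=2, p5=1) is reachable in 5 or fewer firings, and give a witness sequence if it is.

NO — not reachable within 5 firings

depth 0: 1 marking
depth 1: 2 markings reached so far
depth 2: 2 markings reached so far
(frontier empty at depth 2; search complete)
target is not among the 2 markings reachable within 5 steps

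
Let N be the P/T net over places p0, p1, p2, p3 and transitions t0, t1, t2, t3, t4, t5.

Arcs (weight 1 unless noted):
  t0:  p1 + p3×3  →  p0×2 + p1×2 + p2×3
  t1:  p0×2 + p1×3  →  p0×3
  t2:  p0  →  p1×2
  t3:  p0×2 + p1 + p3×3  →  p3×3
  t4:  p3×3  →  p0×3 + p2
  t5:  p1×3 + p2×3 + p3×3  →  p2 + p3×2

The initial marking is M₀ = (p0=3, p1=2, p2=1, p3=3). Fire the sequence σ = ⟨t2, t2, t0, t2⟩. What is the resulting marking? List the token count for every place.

step 1: fire t2:  (p0=3, p1=2, p2=1, p3=3) → (p0=2, p1=4, p2=1, p3=3)
step 2: fire t2:  (p0=2, p1=4, p2=1, p3=3) → (p0=1, p1=6, p2=1, p3=3)
step 3: fire t0:  (p0=1, p1=6, p2=1, p3=3) → (p0=3, p1=7, p2=4, p3=0)
step 4: fire t2:  (p0=3, p1=7, p2=4, p3=0) → (p0=2, p1=9, p2=4, p3=0)

(p0=2, p1=9, p2=4, p3=0)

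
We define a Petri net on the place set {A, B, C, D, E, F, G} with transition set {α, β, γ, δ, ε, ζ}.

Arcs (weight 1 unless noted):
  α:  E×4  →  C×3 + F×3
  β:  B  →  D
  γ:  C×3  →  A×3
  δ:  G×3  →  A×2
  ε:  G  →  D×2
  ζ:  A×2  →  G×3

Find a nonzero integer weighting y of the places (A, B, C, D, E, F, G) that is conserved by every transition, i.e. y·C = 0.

Incidence matrix C (rows=places, cols=transitions):
        α    β    γ    δ    ε    ζ
    A   0    0    3    2    0   -2
    B   0   -1    0    0    0    0
    C   3    0   -3    0    0    0
    D   0    1    0    0    2    0
    E  -4    0    0    0    0    0
    F   3    0    0    0    0    0
    G   0    0    0   -3   -1    3

Candidate y = [0, 0, 0, 0, 3, 4, 0]; check y·C column-wise:
  col α: 0·3 + 3·-4 + 4·3 = 0
  col β: 0·-1 + 0·1 + 3·0 + 4·0 = 0
  col γ: 0·3 + 0·-3 + 3·0 + 4·0 = 0
  col δ: 0·2 + 3·0 + 4·0 + 0·-3 = 0
  col ε: 0·2 + 3·0 + 4·0 + 0·-1 = 0
  col ζ: 0·-2 + 3·0 + 4·0 + 0·3 = 0

y = (A:0, B:0, C:0, D:0, E:3, F:4, G:0)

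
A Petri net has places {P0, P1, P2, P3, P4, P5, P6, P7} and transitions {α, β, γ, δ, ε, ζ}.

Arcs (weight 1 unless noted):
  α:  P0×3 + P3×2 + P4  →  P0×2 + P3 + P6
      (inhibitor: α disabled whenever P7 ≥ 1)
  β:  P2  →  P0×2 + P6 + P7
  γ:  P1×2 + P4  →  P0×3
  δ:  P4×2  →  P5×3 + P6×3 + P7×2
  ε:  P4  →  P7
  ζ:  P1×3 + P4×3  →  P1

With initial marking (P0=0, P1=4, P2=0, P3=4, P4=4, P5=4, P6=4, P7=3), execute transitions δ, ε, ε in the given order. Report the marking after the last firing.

(P0=0, P1=4, P2=0, P3=4, P4=0, P5=7, P6=7, P7=7)

step 1: fire δ:  (P0=0, P1=4, P2=0, P3=4, P4=4, P5=4, P6=4, P7=3) → (P0=0, P1=4, P2=0, P3=4, P4=2, P5=7, P6=7, P7=5)
step 2: fire ε:  (P0=0, P1=4, P2=0, P3=4, P4=2, P5=7, P6=7, P7=5) → (P0=0, P1=4, P2=0, P3=4, P4=1, P5=7, P6=7, P7=6)
step 3: fire ε:  (P0=0, P1=4, P2=0, P3=4, P4=1, P5=7, P6=7, P7=6) → (P0=0, P1=4, P2=0, P3=4, P4=0, P5=7, P6=7, P7=7)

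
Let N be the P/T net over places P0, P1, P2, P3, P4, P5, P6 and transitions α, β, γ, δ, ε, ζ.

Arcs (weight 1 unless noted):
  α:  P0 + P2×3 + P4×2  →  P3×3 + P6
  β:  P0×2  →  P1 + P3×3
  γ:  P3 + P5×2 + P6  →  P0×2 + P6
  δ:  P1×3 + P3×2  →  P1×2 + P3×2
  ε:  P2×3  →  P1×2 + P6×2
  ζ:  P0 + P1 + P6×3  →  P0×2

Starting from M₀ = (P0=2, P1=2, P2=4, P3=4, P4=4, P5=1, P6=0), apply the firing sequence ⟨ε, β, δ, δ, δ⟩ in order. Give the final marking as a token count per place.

(P0=0, P1=2, P2=1, P3=7, P4=4, P5=1, P6=2)

step 1: fire ε:  (P0=2, P1=2, P2=4, P3=4, P4=4, P5=1, P6=0) → (P0=2, P1=4, P2=1, P3=4, P4=4, P5=1, P6=2)
step 2: fire β:  (P0=2, P1=4, P2=1, P3=4, P4=4, P5=1, P6=2) → (P0=0, P1=5, P2=1, P3=7, P4=4, P5=1, P6=2)
step 3: fire δ:  (P0=0, P1=5, P2=1, P3=7, P4=4, P5=1, P6=2) → (P0=0, P1=4, P2=1, P3=7, P4=4, P5=1, P6=2)
step 4: fire δ:  (P0=0, P1=4, P2=1, P3=7, P4=4, P5=1, P6=2) → (P0=0, P1=3, P2=1, P3=7, P4=4, P5=1, P6=2)
step 5: fire δ:  (P0=0, P1=3, P2=1, P3=7, P4=4, P5=1, P6=2) → (P0=0, P1=2, P2=1, P3=7, P4=4, P5=1, P6=2)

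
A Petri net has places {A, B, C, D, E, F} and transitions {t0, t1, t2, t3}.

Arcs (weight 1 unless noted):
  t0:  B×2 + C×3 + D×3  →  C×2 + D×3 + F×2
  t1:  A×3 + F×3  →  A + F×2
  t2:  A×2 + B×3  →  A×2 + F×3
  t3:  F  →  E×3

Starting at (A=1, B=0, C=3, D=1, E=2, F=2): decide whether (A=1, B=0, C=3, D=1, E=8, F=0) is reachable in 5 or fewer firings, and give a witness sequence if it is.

YES — reachable via ⟨t3, t3⟩ (2 firings)

step 1: fire t3:  (A=1, B=0, C=3, D=1, E=2, F=2) → (A=1, B=0, C=3, D=1, E=5, F=1)
step 2: fire t3:  (A=1, B=0, C=3, D=1, E=5, F=1) → (A=1, B=0, C=3, D=1, E=8, F=0)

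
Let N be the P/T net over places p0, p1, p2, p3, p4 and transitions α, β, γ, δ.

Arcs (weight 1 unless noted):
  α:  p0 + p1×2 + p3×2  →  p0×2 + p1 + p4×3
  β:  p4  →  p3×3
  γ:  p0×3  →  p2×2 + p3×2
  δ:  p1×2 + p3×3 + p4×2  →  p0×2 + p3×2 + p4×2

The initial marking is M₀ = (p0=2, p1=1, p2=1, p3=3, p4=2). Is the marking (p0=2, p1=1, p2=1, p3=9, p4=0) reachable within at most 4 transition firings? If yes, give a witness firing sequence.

step 1: fire β:  (p0=2, p1=1, p2=1, p3=3, p4=2) → (p0=2, p1=1, p2=1, p3=6, p4=1)
step 2: fire β:  (p0=2, p1=1, p2=1, p3=6, p4=1) → (p0=2, p1=1, p2=1, p3=9, p4=0)

YES — reachable via ⟨β, β⟩ (2 firings)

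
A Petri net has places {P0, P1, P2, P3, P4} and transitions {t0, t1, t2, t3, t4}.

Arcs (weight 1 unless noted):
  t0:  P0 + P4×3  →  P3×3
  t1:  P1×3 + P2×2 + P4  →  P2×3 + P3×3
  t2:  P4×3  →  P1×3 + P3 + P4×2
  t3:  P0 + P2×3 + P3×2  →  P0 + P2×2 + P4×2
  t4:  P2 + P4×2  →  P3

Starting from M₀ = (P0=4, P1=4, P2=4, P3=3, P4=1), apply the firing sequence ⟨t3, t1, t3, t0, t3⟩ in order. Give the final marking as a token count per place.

step 1: fire t3:  (P0=4, P1=4, P2=4, P3=3, P4=1) → (P0=4, P1=4, P2=3, P3=1, P4=3)
step 2: fire t1:  (P0=4, P1=4, P2=3, P3=1, P4=3) → (P0=4, P1=1, P2=4, P3=4, P4=2)
step 3: fire t3:  (P0=4, P1=1, P2=4, P3=4, P4=2) → (P0=4, P1=1, P2=3, P3=2, P4=4)
step 4: fire t0:  (P0=4, P1=1, P2=3, P3=2, P4=4) → (P0=3, P1=1, P2=3, P3=5, P4=1)
step 5: fire t3:  (P0=3, P1=1, P2=3, P3=5, P4=1) → (P0=3, P1=1, P2=2, P3=3, P4=3)

(P0=3, P1=1, P2=2, P3=3, P4=3)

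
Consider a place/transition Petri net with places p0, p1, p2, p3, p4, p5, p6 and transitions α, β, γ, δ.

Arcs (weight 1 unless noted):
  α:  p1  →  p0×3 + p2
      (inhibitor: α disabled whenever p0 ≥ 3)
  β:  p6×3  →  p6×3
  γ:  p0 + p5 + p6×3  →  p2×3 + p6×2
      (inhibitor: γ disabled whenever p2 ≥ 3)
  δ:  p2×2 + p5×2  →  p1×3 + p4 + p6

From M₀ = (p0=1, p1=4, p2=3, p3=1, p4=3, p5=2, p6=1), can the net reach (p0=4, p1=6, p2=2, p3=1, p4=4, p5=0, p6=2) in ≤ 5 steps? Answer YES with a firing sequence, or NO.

step 1: fire α:  (p0=1, p1=4, p2=3, p3=1, p4=3, p5=2, p6=1) → (p0=4, p1=3, p2=4, p3=1, p4=3, p5=2, p6=1)
step 2: fire δ:  (p0=4, p1=3, p2=4, p3=1, p4=3, p5=2, p6=1) → (p0=4, p1=6, p2=2, p3=1, p4=4, p5=0, p6=2)

YES — reachable via ⟨α, δ⟩ (2 firings)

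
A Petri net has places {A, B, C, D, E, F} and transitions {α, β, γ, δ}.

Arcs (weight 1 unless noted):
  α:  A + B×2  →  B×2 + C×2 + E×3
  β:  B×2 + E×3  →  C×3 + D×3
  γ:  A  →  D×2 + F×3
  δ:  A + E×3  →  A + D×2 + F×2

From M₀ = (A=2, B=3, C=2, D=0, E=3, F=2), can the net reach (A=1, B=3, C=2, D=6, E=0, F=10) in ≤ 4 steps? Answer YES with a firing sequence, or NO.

depth 0: 1 marking
depth 1: 5 markings reached so far
depth 2: 12 markings reached so far
depth 3: 20 markings reached so far
depth 4: 24 markings reached so far
target is not among the 24 markings reachable within 4 steps

NO — not reachable within 4 firings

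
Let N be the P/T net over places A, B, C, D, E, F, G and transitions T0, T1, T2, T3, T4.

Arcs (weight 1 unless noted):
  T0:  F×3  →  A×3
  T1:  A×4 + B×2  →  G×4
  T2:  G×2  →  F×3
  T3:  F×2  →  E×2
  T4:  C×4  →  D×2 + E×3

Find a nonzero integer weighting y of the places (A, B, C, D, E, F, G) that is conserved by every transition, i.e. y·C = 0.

Incidence matrix C (rows=places, cols=transitions):
       T0   T1   T2   T3   T4
    A   3   -4    0    0    0
    B   0   -2    0    0    0
    C   0    0    0    0   -4
    D   0    0    0    0    2
    E   0    0    0    2    3
    F  -3    0    3   -2    0
    G   0    4   -2    0    0

Candidate y = [0, 0, 1, 2, 0, 0, 0]; check y·C column-wise:
  col T0: 0·3 + 1·0 + 2·0 + 0·-3 = 0
  col T1: 0·-4 + 0·-2 + 1·0 + 2·0 + 0·4 = 0
  col T2: 1·0 + 2·0 + 0·3 + 0·-2 = 0
  col T3: 1·0 + 2·0 + 0·2 + 0·-2 = 0
  col T4: 1·-4 + 2·2 + 0·3 = 0

y = (A:0, B:0, C:1, D:2, E:0, F:0, G:0)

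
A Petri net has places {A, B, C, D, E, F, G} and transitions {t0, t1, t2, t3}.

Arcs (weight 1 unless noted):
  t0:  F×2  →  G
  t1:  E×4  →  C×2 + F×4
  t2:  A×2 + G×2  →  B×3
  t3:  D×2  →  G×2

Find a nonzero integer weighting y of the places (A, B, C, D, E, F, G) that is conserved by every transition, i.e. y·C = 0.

Incidence matrix C (rows=places, cols=transitions):
       t0   t1   t2   t3
    A   0    0   -2    0
    B   0    0    3    0
    C   0    2    0    0
    D   0    0    0   -2
    E   0   -4    0    0
    F  -2    4    0    0
    G   1    0   -2    2

Candidate y = [3, 2, 0, 0, 0, 0, 0]; check y·C column-wise:
  col t0: 3·0 + 2·0 + 0·-2 + 0·1 = 0
  col t1: 3·0 + 2·0 + 0·2 + 0·-4 + 0·4 = 0
  col t2: 3·-2 + 2·3 + 0·-2 = 0
  col t3: 3·0 + 2·0 + 0·-2 + 0·2 = 0

y = (A:3, B:2, C:0, D:0, E:0, F:0, G:0)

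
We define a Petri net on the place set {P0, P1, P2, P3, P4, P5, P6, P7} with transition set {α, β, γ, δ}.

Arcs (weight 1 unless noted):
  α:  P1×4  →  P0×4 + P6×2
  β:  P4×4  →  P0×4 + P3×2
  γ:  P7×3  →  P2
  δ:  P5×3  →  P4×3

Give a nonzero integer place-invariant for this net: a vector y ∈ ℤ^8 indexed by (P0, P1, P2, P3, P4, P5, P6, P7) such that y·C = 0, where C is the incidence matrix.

y = (P0:1, P1:1, P2:0, P3:-2, P4:0, P5:0, P6:0, P7:0)

Incidence matrix C (rows=places, cols=transitions):
        α    β    γ    δ
   P0   4    4    0    0
   P1  -4    0    0    0
   P2   0    0    1    0
   P3   0    2    0    0
   P4   0   -4    0    3
   P5   0    0    0   -3
   P6   2    0    0    0
   P7   0    0   -3    0

Candidate y = [1, 1, 0, -2, 0, 0, 0, 0]; check y·C column-wise:
  col α: 1·4 + 1·-4 + -2·0 + 0·2 = 0
  col β: 1·4 + 1·0 + -2·2 + 0·-4 = 0
  col γ: 1·0 + 1·0 + 0·1 + -2·0 + 0·-3 = 0
  col δ: 1·0 + 1·0 + -2·0 + 0·3 + 0·-3 = 0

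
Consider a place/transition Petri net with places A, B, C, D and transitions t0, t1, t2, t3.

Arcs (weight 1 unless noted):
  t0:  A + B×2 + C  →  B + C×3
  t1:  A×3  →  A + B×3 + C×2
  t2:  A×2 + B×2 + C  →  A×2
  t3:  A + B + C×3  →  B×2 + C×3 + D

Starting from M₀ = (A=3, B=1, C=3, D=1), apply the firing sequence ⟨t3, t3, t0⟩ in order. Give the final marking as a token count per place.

step 1: fire t3:  (A=3, B=1, C=3, D=1) → (A=2, B=2, C=3, D=2)
step 2: fire t3:  (A=2, B=2, C=3, D=2) → (A=1, B=3, C=3, D=3)
step 3: fire t0:  (A=1, B=3, C=3, D=3) → (A=0, B=2, C=5, D=3)

(A=0, B=2, C=5, D=3)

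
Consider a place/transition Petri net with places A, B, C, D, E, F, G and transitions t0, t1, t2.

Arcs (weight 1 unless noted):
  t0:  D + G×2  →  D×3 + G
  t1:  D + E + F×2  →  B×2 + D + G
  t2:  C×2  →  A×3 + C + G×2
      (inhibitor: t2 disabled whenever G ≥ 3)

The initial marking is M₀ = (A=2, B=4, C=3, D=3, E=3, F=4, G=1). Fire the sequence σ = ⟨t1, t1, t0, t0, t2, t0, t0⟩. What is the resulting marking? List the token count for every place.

step 1: fire t1:  (A=2, B=4, C=3, D=3, E=3, F=4, G=1) → (A=2, B=6, C=3, D=3, E=2, F=2, G=2)
step 2: fire t1:  (A=2, B=6, C=3, D=3, E=2, F=2, G=2) → (A=2, B=8, C=3, D=3, E=1, F=0, G=3)
step 3: fire t0:  (A=2, B=8, C=3, D=3, E=1, F=0, G=3) → (A=2, B=8, C=3, D=5, E=1, F=0, G=2)
step 4: fire t0:  (A=2, B=8, C=3, D=5, E=1, F=0, G=2) → (A=2, B=8, C=3, D=7, E=1, F=0, G=1)
step 5: fire t2:  (A=2, B=8, C=3, D=7, E=1, F=0, G=1) → (A=5, B=8, C=2, D=7, E=1, F=0, G=3)
step 6: fire t0:  (A=5, B=8, C=2, D=7, E=1, F=0, G=3) → (A=5, B=8, C=2, D=9, E=1, F=0, G=2)
step 7: fire t0:  (A=5, B=8, C=2, D=9, E=1, F=0, G=2) → (A=5, B=8, C=2, D=11, E=1, F=0, G=1)

(A=5, B=8, C=2, D=11, E=1, F=0, G=1)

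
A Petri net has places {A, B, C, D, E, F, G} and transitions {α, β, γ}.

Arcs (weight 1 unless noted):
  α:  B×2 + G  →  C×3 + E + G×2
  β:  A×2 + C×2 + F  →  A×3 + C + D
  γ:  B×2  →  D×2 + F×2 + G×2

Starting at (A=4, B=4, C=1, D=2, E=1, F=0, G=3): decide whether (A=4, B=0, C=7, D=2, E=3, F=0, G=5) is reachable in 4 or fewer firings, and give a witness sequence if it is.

YES — reachable via ⟨α, α⟩ (2 firings)

step 1: fire α:  (A=4, B=4, C=1, D=2, E=1, F=0, G=3) → (A=4, B=2, C=4, D=2, E=2, F=0, G=4)
step 2: fire α:  (A=4, B=2, C=4, D=2, E=2, F=0, G=4) → (A=4, B=0, C=7, D=2, E=3, F=0, G=5)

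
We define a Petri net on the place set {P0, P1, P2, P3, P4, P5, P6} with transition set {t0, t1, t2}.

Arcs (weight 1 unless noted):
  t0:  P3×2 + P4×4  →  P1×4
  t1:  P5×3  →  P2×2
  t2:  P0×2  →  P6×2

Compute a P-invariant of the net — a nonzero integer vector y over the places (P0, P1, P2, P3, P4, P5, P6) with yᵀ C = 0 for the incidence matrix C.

y = (P0:0, P1:1, P2:0, P3:2, P4:0, P5:0, P6:0)

Incidence matrix C (rows=places, cols=transitions):
       t0   t1   t2
   P0   0    0   -2
   P1   4    0    0
   P2   0    2    0
   P3  -2    0    0
   P4  -4    0    0
   P5   0   -3    0
   P6   0    0    2

Candidate y = [0, 1, 0, 2, 0, 0, 0]; check y·C column-wise:
  col t0: 1·4 + 2·-2 + 0·-4 = 0
  col t1: 1·0 + 0·2 + 2·0 + 0·-3 = 0
  col t2: 0·-2 + 1·0 + 2·0 + 0·2 = 0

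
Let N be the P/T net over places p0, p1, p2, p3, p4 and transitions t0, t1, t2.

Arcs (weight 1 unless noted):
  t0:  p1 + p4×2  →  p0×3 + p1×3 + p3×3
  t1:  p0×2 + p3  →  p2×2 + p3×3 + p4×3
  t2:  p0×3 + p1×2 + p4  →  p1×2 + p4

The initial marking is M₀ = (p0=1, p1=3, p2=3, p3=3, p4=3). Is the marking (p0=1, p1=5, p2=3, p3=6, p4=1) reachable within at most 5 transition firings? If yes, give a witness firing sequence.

step 1: fire t0:  (p0=1, p1=3, p2=3, p3=3, p4=3) → (p0=4, p1=5, p2=3, p3=6, p4=1)
step 2: fire t2:  (p0=4, p1=5, p2=3, p3=6, p4=1) → (p0=1, p1=5, p2=3, p3=6, p4=1)

YES — reachable via ⟨t0, t2⟩ (2 firings)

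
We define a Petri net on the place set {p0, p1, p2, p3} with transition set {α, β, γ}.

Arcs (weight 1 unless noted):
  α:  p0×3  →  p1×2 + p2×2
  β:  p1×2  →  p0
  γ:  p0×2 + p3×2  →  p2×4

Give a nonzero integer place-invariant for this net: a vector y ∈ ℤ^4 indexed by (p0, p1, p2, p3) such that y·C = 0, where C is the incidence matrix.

Incidence matrix C (rows=places, cols=transitions):
        α    β    γ
   p0  -3    1   -2
   p1   2   -2    0
   p2   2    0    4
   p3   0    0   -2

Candidate y = [2, 1, 2, 2]; check y·C column-wise:
  col α: 2·-3 + 1·2 + 2·2 + 2·0 = 0
  col β: 2·1 + 1·-2 + 2·0 + 2·0 = 0
  col γ: 2·-2 + 1·0 + 2·4 + 2·-2 = 0

y = (p0:2, p1:1, p2:2, p3:2)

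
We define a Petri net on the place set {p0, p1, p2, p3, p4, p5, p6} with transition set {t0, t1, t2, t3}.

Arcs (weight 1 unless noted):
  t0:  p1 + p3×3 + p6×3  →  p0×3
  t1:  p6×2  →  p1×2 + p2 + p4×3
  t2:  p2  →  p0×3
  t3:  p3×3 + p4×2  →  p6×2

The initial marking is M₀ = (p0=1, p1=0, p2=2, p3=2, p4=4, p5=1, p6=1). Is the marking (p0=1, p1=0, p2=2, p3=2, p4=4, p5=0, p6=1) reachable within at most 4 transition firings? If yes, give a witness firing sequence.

NO — not reachable within 4 firings

depth 0: 1 marking
depth 1: 2 markings reached so far
depth 2: 3 markings reached so far
depth 3: 3 markings reached so far
(frontier empty at depth 3; search complete)
target is not among the 3 markings reachable within 4 steps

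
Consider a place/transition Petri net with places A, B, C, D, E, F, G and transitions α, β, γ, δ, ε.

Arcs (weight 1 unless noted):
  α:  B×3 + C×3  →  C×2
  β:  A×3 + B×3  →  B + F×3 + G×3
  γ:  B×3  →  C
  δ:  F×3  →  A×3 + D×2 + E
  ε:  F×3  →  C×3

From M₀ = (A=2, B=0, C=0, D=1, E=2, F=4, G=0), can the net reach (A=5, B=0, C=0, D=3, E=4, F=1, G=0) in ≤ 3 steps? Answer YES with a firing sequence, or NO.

NO — not reachable within 3 firings

depth 0: 1 marking
depth 1: 3 markings reached so far
depth 2: 3 markings reached so far
(frontier empty at depth 2; search complete)
target is not among the 3 markings reachable within 3 steps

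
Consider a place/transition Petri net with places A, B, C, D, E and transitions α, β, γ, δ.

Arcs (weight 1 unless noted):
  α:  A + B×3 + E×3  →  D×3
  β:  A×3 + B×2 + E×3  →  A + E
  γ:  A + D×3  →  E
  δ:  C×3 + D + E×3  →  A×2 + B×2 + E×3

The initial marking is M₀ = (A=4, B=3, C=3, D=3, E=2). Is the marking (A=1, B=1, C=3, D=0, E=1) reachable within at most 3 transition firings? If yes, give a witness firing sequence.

YES — reachable via ⟨γ, β⟩ (2 firings)

step 1: fire γ:  (A=4, B=3, C=3, D=3, E=2) → (A=3, B=3, C=3, D=0, E=3)
step 2: fire β:  (A=3, B=3, C=3, D=0, E=3) → (A=1, B=1, C=3, D=0, E=1)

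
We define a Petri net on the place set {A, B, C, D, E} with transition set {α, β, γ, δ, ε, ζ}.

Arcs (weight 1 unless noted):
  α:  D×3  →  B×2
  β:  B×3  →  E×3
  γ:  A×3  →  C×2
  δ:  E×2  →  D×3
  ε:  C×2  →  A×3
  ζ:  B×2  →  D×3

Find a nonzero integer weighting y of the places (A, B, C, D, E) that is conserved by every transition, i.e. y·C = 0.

Incidence matrix C (rows=places, cols=transitions):
        α    β    γ    δ    ε    ζ
    A   0    0   -3    0    3    0
    B   2   -3    0    0    0   -2
    C   0    0    2    0   -2    0
    D  -3    0    0    3    0    3
    E   0    3    0   -2    0    0

Candidate y = [2, 0, 3, 0, 0]; check y·C column-wise:
  col α: 2·0 + 0·2 + 3·0 + 0·-3 = 0
  col β: 2·0 + 0·-3 + 3·0 + 0·3 = 0
  col γ: 2·-3 + 3·2 = 0
  col δ: 2·0 + 3·0 + 0·3 + 0·-2 = 0
  col ε: 2·3 + 3·-2 = 0
  col ζ: 2·0 + 0·-2 + 3·0 + 0·3 = 0

y = (A:2, B:0, C:3, D:0, E:0)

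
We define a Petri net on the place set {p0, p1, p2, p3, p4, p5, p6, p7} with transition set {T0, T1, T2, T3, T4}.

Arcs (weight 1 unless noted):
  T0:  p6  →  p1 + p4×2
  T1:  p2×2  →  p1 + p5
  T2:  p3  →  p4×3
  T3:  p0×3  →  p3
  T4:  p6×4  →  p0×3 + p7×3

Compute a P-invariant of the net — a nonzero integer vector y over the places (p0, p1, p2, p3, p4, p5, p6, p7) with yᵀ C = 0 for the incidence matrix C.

y = (p0:0, p1:0, p2:1, p3:0, p4:0, p5:2, p6:0, p7:0)

Incidence matrix C (rows=places, cols=transitions):
       T0   T1   T2   T3   T4
   p0   0    0    0   -3    3
   p1   1    1    0    0    0
   p2   0   -2    0    0    0
   p3   0    0   -1    1    0
   p4   2    0    3    0    0
   p5   0    1    0    0    0
   p6  -1    0    0    0   -4
   p7   0    0    0    0    3

Candidate y = [0, 0, 1, 0, 0, 2, 0, 0]; check y·C column-wise:
  col T0: 0·1 + 1·0 + 0·2 + 2·0 + 0·-1 = 0
  col T1: 0·1 + 1·-2 + 2·1 = 0
  col T2: 1·0 + 0·-1 + 0·3 + 2·0 = 0
  col T3: 0·-3 + 1·0 + 0·1 + 2·0 = 0
  col T4: 0·3 + 1·0 + 2·0 + 0·-4 + 0·3 = 0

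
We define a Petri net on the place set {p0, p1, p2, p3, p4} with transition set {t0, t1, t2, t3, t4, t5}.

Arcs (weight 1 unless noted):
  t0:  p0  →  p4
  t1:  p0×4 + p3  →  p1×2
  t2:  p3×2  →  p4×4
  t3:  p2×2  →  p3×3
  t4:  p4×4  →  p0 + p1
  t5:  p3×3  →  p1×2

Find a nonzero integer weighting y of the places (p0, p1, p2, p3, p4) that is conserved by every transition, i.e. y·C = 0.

Incidence matrix C (rows=places, cols=transitions):
       t0   t1   t2   t3   t4   t5
   p0  -1   -4    0    0    1    0
   p1   0    2    0    0    1    2
   p2   0    0    0   -2    0    0
   p3   0   -1   -2    3    0   -3
   p4   1    0    4    0   -4    0

Candidate y = [1, 3, 3, 2, 1]; check y·C column-wise:
  col t0: 1·-1 + 3·0 + 3·0 + 2·0 + 1·1 = 0
  col t1: 1·-4 + 3·2 + 3·0 + 2·-1 + 1·0 = 0
  col t2: 1·0 + 3·0 + 3·0 + 2·-2 + 1·4 = 0
  col t3: 1·0 + 3·0 + 3·-2 + 2·3 + 1·0 = 0
  col t4: 1·1 + 3·1 + 3·0 + 2·0 + 1·-4 = 0
  col t5: 1·0 + 3·2 + 3·0 + 2·-3 + 1·0 = 0

y = (p0:1, p1:3, p2:3, p3:2, p4:1)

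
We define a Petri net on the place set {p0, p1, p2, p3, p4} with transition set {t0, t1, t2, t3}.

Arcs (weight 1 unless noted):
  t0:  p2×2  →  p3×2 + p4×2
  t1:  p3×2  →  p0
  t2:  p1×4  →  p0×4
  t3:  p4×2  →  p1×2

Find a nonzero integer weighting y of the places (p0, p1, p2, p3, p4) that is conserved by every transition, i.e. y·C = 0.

Incidence matrix C (rows=places, cols=transitions):
       t0   t1   t2   t3
   p0   0    1    4    0
   p1   0    0   -4    2
   p2  -2    0    0    0
   p3   2   -2    0    0
   p4   2    0    0   -2

Candidate y = [2, 2, 3, 1, 2]; check y·C column-wise:
  col t0: 2·0 + 2·0 + 3·-2 + 1·2 + 2·2 = 0
  col t1: 2·1 + 2·0 + 3·0 + 1·-2 + 2·0 = 0
  col t2: 2·4 + 2·-4 + 3·0 + 1·0 + 2·0 = 0
  col t3: 2·0 + 2·2 + 3·0 + 1·0 + 2·-2 = 0

y = (p0:2, p1:2, p2:3, p3:1, p4:2)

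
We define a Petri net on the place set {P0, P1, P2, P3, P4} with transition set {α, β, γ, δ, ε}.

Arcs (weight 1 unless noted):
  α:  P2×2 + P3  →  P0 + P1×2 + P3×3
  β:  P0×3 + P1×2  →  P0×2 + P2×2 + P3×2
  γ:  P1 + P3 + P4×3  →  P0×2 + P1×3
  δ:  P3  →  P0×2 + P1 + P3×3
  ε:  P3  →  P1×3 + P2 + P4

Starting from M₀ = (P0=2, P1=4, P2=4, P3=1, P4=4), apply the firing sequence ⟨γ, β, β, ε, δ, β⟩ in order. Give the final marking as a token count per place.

(P0=3, P1=4, P2=11, P3=7, P4=2)

step 1: fire γ:  (P0=2, P1=4, P2=4, P3=1, P4=4) → (P0=4, P1=6, P2=4, P3=0, P4=1)
step 2: fire β:  (P0=4, P1=6, P2=4, P3=0, P4=1) → (P0=3, P1=4, P2=6, P3=2, P4=1)
step 3: fire β:  (P0=3, P1=4, P2=6, P3=2, P4=1) → (P0=2, P1=2, P2=8, P3=4, P4=1)
step 4: fire ε:  (P0=2, P1=2, P2=8, P3=4, P4=1) → (P0=2, P1=5, P2=9, P3=3, P4=2)
step 5: fire δ:  (P0=2, P1=5, P2=9, P3=3, P4=2) → (P0=4, P1=6, P2=9, P3=5, P4=2)
step 6: fire β:  (P0=4, P1=6, P2=9, P3=5, P4=2) → (P0=3, P1=4, P2=11, P3=7, P4=2)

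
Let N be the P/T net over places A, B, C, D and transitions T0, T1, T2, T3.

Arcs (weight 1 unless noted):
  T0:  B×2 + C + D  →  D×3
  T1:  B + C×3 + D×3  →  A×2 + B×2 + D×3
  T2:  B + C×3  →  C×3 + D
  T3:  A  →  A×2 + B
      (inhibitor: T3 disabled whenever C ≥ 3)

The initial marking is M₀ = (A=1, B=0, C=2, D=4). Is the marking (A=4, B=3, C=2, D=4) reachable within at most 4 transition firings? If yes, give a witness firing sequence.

YES — reachable via ⟨T3, T3, T3⟩ (3 firings)

step 1: fire T3:  (A=1, B=0, C=2, D=4) → (A=2, B=1, C=2, D=4)
step 2: fire T3:  (A=2, B=1, C=2, D=4) → (A=3, B=2, C=2, D=4)
step 3: fire T3:  (A=3, B=2, C=2, D=4) → (A=4, B=3, C=2, D=4)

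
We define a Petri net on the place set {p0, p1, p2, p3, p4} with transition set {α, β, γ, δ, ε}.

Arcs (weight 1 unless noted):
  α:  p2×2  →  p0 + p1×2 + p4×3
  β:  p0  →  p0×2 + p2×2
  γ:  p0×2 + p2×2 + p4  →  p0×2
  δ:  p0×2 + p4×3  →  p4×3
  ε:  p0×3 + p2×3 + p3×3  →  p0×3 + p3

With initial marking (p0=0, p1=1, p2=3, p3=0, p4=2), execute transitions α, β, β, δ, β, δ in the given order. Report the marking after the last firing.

(p0=0, p1=3, p2=7, p3=0, p4=5)

step 1: fire α:  (p0=0, p1=1, p2=3, p3=0, p4=2) → (p0=1, p1=3, p2=1, p3=0, p4=5)
step 2: fire β:  (p0=1, p1=3, p2=1, p3=0, p4=5) → (p0=2, p1=3, p2=3, p3=0, p4=5)
step 3: fire β:  (p0=2, p1=3, p2=3, p3=0, p4=5) → (p0=3, p1=3, p2=5, p3=0, p4=5)
step 4: fire δ:  (p0=3, p1=3, p2=5, p3=0, p4=5) → (p0=1, p1=3, p2=5, p3=0, p4=5)
step 5: fire β:  (p0=1, p1=3, p2=5, p3=0, p4=5) → (p0=2, p1=3, p2=7, p3=0, p4=5)
step 6: fire δ:  (p0=2, p1=3, p2=7, p3=0, p4=5) → (p0=0, p1=3, p2=7, p3=0, p4=5)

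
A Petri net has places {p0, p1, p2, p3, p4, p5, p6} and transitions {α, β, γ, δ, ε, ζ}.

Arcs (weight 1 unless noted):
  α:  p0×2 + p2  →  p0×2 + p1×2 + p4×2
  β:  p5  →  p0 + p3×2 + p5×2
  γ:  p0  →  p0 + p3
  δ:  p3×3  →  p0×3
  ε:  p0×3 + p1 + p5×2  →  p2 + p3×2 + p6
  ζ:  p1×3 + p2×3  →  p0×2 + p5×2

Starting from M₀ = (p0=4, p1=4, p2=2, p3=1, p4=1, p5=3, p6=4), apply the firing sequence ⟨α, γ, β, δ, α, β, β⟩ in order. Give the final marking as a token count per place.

step 1: fire α:  (p0=4, p1=4, p2=2, p3=1, p4=1, p5=3, p6=4) → (p0=4, p1=6, p2=1, p3=1, p4=3, p5=3, p6=4)
step 2: fire γ:  (p0=4, p1=6, p2=1, p3=1, p4=3, p5=3, p6=4) → (p0=4, p1=6, p2=1, p3=2, p4=3, p5=3, p6=4)
step 3: fire β:  (p0=4, p1=6, p2=1, p3=2, p4=3, p5=3, p6=4) → (p0=5, p1=6, p2=1, p3=4, p4=3, p5=4, p6=4)
step 4: fire δ:  (p0=5, p1=6, p2=1, p3=4, p4=3, p5=4, p6=4) → (p0=8, p1=6, p2=1, p3=1, p4=3, p5=4, p6=4)
step 5: fire α:  (p0=8, p1=6, p2=1, p3=1, p4=3, p5=4, p6=4) → (p0=8, p1=8, p2=0, p3=1, p4=5, p5=4, p6=4)
step 6: fire β:  (p0=8, p1=8, p2=0, p3=1, p4=5, p5=4, p6=4) → (p0=9, p1=8, p2=0, p3=3, p4=5, p5=5, p6=4)
step 7: fire β:  (p0=9, p1=8, p2=0, p3=3, p4=5, p5=5, p6=4) → (p0=10, p1=8, p2=0, p3=5, p4=5, p5=6, p6=4)

(p0=10, p1=8, p2=0, p3=5, p4=5, p5=6, p6=4)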